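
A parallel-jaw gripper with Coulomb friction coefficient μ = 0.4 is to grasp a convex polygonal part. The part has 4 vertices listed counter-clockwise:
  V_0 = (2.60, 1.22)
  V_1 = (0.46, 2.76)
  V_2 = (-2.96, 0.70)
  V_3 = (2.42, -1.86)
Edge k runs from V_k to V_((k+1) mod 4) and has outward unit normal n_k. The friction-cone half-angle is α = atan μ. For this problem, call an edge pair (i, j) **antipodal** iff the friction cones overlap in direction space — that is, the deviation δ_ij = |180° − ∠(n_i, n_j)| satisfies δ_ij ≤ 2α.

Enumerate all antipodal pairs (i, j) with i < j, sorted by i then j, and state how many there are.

α = atan 0.4 = 21.80°;  2α = 43.60°
n_0 = (+0.5841, +0.8117)
n_1 = (-0.5160, +0.8566)
n_2 = (-0.4297, -0.9030)
n_3 = (+0.9983, -0.0583)
  (0,1): δ = 113.20°  ·
  (0,2): δ = 10.29°  ✓
  (0,3): δ = 122.40°  ·
  (1,2): δ = 56.51°  ·
  (1,3): δ = 55.59°  ·
  (2,3): δ = 67.90°  ·
antipodal pairs: 1

count = 1; pairs: (0,2)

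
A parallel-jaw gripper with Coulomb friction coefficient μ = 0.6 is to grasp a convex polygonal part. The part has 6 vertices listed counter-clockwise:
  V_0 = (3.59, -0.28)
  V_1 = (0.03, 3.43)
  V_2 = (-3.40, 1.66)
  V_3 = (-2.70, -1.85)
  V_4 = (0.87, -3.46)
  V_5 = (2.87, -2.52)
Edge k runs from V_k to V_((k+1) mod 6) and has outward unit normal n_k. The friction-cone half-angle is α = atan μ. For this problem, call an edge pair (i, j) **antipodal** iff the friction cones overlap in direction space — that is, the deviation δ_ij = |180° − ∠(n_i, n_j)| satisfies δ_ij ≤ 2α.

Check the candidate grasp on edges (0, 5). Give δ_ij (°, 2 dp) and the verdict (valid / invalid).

δ = 118.36°, invalid

α = atan 0.6 = 30.96°;  2α = 61.93°
edge 0: e_0 = (-3.56, +3.71);  n_0 = (+0.7215, +0.6924)
edge 5: e_5 = (+0.72, +2.24);  n_5 = (+0.9520, -0.3060)
∠(n_0, n_5) = 61.64°
δ = |180° − 61.64°| = 118.36°
118.36° > 2α = 61.93°  →  invalid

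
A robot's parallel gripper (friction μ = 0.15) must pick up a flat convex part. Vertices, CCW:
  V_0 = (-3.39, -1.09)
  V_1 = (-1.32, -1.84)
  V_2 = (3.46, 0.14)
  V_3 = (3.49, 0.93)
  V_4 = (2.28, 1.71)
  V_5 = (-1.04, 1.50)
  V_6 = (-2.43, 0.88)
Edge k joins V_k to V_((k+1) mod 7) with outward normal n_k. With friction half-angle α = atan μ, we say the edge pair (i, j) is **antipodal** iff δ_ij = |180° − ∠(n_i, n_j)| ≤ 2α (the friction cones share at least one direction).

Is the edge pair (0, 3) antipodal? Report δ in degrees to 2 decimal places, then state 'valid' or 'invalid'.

α = atan 0.15 = 8.53°;  2α = 17.06°
edge 0: e_0 = (+2.07, -0.75);  n_0 = (-0.3406, -0.9402)
edge 3: e_3 = (-1.21, +0.78);  n_3 = (+0.5418, +0.8405)
∠(n_0, n_3) = 167.11°
δ = |180° − 167.11°| = 12.89°
12.89° ≤ 2α = 17.06°  →  valid

δ = 12.89°, valid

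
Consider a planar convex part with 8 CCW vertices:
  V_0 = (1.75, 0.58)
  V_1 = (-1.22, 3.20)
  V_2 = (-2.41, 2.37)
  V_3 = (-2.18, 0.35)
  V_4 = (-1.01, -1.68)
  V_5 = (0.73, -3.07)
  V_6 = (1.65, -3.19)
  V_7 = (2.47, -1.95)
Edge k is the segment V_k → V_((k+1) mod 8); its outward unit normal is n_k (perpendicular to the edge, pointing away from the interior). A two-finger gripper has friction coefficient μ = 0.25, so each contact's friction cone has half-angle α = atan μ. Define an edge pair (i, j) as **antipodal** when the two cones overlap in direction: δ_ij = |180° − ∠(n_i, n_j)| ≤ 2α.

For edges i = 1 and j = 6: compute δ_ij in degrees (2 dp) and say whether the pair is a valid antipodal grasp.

α = atan 0.25 = 14.04°;  2α = 28.07°
edge 1: e_1 = (-1.19, -0.83);  n_1 = (-0.5721, +0.8202)
edge 6: e_6 = (+0.82, +1.24);  n_6 = (+0.8341, -0.5516)
∠(n_1, n_6) = 158.37°
δ = |180° − 158.37°| = 21.63°
21.63° ≤ 2α = 28.07°  →  valid

δ = 21.63°, valid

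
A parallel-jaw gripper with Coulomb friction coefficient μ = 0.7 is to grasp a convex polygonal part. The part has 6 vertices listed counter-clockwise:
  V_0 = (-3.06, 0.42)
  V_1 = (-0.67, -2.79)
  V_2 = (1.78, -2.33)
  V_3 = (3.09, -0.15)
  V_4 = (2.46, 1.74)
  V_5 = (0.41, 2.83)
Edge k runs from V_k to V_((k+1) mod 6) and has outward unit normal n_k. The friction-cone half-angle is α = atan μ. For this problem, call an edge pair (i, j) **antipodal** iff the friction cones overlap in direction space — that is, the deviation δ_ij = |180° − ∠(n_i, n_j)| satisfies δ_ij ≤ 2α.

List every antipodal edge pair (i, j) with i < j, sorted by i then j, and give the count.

α = atan 0.7 = 34.99°;  2α = 69.98°
n_0 = (-0.8021, -0.5972)
n_1 = (+0.1845, -0.9828)
n_2 = (+0.8571, -0.5151)
n_3 = (+0.9487, +0.3162)
n_4 = (+0.4695, +0.8829)
n_5 = (-0.5704, +0.8213)
  (0,1): δ = 116.04°  ·
  (0,2): δ = 67.67°  ✓
  (0,3): δ = 18.23°  ✓
  (0,4): δ = 25.33°  ✓
  (0,5): δ = 88.11°  ·
  (1,2): δ = 131.64°  ·
  (1,3): δ = 82.20°  ·
  (1,4): δ = 38.63°  ✓
  (1,5): δ = 24.15°  ✓
  (2,3): δ = 130.56°  ·
  (2,4): δ = 87.00°  ·
  (2,5): δ = 24.22°  ✓
  (3,4): δ = 136.43°  ·
  (3,5): δ = 73.65°  ·
  (4,5): δ = 117.22°  ·
antipodal pairs: 6

count = 6; pairs: (0,2), (0,3), (0,4), (1,4), (1,5), (2,5)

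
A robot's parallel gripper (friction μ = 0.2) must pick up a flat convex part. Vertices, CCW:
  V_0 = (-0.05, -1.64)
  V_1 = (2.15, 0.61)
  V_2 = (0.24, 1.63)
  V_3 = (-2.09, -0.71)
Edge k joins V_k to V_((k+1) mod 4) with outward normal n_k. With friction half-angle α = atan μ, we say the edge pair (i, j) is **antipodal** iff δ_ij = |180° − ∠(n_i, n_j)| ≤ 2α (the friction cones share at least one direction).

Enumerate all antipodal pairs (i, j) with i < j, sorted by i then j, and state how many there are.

count = 2; pairs: (0,2), (1,3)

α = atan 0.2 = 11.31°;  2α = 22.62°
n_0 = (+0.7150, -0.6991)
n_1 = (+0.4711, +0.8821)
n_2 = (-0.7086, +0.7056)
n_3 = (-0.4148, -0.9099)
  (0,1): δ = 73.75°  ·
  (0,2): δ = 0.52°  ✓
  (0,3): δ = 109.85°  ·
  (1,2): δ = 106.77°  ·
  (1,3): δ = 3.60°  ✓
  (2,3): δ = 69.63°  ·
antipodal pairs: 2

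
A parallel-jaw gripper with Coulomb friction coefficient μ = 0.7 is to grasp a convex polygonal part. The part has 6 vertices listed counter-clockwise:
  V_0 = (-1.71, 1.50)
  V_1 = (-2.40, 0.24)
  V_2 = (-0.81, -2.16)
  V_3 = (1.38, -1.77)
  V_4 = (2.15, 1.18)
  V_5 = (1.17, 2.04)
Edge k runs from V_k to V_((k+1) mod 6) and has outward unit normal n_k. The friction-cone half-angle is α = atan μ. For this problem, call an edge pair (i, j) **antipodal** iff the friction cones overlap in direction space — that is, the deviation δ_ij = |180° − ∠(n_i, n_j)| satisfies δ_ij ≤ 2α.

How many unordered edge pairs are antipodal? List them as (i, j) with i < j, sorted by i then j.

α = atan 0.7 = 34.99°;  2α = 69.98°
n_0 = (-0.8771, +0.4803)
n_1 = (-0.8336, -0.5523)
n_2 = (+0.1753, -0.9845)
n_3 = (+0.9676, -0.2526)
n_4 = (+0.6596, +0.7516)
n_5 = (-0.1843, +0.9829)
  (0,1): δ = 117.77°  ·
  (0,2): δ = 51.20°  ✓
  (0,3): δ = 14.08°  ✓
  (0,4): δ = 77.44°  ·
  (0,5): δ = 129.33°  ·
  (1,2): δ = 113.43°  ·
  (1,3): δ = 48.15°  ✓
  (1,4): δ = 15.21°  ✓
  (1,5): δ = 67.10°  ✓
  (2,3): δ = 114.73°  ·
  (2,4): δ = 51.37°  ✓
  (2,5): δ = 0.52°  ✓
  (3,4): δ = 116.64°  ·
  (3,5): δ = 64.75°  ✓
  (4,5): δ = 128.11°  ·
antipodal pairs: 8

count = 8; pairs: (0,2), (0,3), (1,3), (1,4), (1,5), (2,4), (2,5), (3,5)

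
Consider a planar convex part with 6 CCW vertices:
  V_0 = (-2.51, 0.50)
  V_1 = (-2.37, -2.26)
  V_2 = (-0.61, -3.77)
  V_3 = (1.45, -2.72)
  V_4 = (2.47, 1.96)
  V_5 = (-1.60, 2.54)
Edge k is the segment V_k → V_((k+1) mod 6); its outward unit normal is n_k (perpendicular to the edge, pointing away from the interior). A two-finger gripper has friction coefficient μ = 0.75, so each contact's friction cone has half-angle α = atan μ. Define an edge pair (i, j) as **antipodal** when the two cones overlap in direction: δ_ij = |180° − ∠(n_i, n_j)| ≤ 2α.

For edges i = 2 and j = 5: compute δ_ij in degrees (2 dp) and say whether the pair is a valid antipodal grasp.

α = atan 0.75 = 36.87°;  2α = 73.74°
edge 2: e_2 = (+2.06, +1.05);  n_2 = (+0.4541, -0.8909)
edge 5: e_5 = (-0.91, -2.04);  n_5 = (-0.9133, +0.4074)
∠(n_2, n_5) = 141.05°
δ = |180° − 141.05°| = 38.95°
38.95° ≤ 2α = 73.74°  →  valid

δ = 38.95°, valid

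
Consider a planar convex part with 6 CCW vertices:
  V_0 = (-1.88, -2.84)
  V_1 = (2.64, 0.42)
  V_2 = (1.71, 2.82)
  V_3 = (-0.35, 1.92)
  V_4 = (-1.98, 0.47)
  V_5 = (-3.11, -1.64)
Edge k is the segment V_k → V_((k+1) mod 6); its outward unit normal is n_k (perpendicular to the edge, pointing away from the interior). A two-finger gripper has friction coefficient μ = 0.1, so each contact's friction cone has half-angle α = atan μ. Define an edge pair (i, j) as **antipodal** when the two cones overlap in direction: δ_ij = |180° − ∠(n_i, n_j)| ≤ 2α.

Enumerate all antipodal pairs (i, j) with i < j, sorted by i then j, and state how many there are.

count = 1; pairs: (0,3)

α = atan 0.1 = 5.71°;  2α = 11.42°
n_0 = (+0.5850, -0.8111)
n_1 = (+0.9324, +0.3613)
n_2 = (-0.4004, +0.9164)
n_3 = (-0.6646, +0.7472)
n_4 = (-0.8815, +0.4721)
n_5 = (-0.6983, -0.7158)
  (0,1): δ = 104.62°  ·
  (0,2): δ = 12.20°  ·
  (0,3): δ = 5.85°  ✓
  (0,4): δ = 26.03°  ·
  (0,5): δ = 99.91°  ·
  (1,2): δ = 87.58°  ·
  (1,3): δ = 69.53°  ·
  (1,4): δ = 49.35°  ·
  (1,5): δ = 24.53°  ·
  (2,3): δ = 161.94°  ·
  (2,4): δ = 141.77°  ·
  (2,5): δ = 67.89°  ·
  (3,4): δ = 159.83°  ·
  (3,5): δ = 85.95°  ·
  (4,5): δ = 106.12°  ·
antipodal pairs: 1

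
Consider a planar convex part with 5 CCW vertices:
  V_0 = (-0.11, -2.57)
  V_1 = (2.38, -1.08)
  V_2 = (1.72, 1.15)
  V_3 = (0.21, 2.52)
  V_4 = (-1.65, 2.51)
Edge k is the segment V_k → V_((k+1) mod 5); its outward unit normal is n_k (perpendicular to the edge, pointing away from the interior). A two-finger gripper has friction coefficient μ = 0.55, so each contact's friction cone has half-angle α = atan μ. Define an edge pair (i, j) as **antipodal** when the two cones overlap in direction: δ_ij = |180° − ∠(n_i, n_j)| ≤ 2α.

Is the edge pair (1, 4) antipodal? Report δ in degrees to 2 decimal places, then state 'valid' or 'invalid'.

α = atan 0.55 = 28.81°;  2α = 57.62°
edge 1: e_1 = (-0.66, +2.23);  n_1 = (+0.9589, +0.2838)
edge 4: e_4 = (+1.54, -5.08);  n_4 = (-0.9570, -0.2901)
∠(n_1, n_4) = 179.62°
δ = |180° − 179.62°| = 0.38°
0.38° ≤ 2α = 57.62°  →  valid

δ = 0.38°, valid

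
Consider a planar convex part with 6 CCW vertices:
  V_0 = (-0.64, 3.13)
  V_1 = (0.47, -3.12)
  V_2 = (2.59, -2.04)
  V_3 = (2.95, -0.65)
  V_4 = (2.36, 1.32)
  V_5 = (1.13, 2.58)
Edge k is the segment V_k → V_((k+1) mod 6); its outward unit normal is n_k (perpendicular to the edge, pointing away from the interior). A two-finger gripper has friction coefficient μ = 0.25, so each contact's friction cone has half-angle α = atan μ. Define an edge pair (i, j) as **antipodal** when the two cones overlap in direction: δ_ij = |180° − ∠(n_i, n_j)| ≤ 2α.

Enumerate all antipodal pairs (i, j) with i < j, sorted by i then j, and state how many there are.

count = 2; pairs: (0,2), (0,3)

α = atan 0.25 = 14.04°;  2α = 28.07°
n_0 = (-0.9846, -0.1749)
n_1 = (+0.4539, -0.8910)
n_2 = (+0.9681, -0.2507)
n_3 = (+0.9580, +0.2869)
n_4 = (+0.7156, +0.6985)
n_5 = (+0.2967, +0.9550)
  (0,1): δ = 73.07°  ·
  (0,2): δ = 24.59°  ✓
  (0,3): δ = 6.60°  ✓
  (0,4): δ = 34.24°  ·
  (0,5): δ = 62.67°  ·
  (1,2): δ = 131.52°  ·
  (1,3): δ = 100.32°  ·
  (1,4): δ = 72.69°  ·
  (1,5): δ = 44.26°  ·
  (2,3): δ = 148.81°  ·
  (2,4): δ = 121.17°  ·
  (2,5): δ = 92.74°  ·
  (3,4): δ = 152.36°  ·
  (3,5): δ = 123.93°  ·
  (4,5): δ = 151.57°  ·
antipodal pairs: 2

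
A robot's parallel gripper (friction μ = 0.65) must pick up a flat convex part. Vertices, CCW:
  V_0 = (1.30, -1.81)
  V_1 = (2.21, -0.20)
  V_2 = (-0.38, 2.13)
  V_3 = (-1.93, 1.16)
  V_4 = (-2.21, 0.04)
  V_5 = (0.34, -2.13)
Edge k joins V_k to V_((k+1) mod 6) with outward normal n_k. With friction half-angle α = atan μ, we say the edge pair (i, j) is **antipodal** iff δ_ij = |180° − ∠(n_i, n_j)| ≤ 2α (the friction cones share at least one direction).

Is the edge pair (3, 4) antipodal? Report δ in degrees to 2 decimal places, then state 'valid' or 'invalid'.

δ = 116.36°, invalid

α = atan 0.65 = 33.02°;  2α = 66.05°
edge 3: e_3 = (-0.28, -1.12);  n_3 = (-0.9701, +0.2425)
edge 4: e_4 = (+2.55, -2.17);  n_4 = (-0.6481, -0.7616)
∠(n_3, n_4) = 63.64°
δ = |180° − 63.64°| = 116.36°
116.36° > 2α = 66.05°  →  invalid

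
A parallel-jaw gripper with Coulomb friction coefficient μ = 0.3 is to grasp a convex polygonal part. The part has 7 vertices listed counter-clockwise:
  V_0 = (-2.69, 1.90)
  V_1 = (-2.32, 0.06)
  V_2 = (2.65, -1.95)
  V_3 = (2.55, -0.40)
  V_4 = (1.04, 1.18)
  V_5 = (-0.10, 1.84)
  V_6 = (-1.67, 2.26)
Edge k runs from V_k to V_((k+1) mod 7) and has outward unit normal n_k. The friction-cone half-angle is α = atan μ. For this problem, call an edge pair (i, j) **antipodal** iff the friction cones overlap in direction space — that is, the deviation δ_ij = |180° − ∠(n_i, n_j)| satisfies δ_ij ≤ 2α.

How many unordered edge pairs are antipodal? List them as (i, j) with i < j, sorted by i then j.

count = 5; pairs: (0,2), (0,3), (1,3), (1,4), (1,5)

α = atan 0.3 = 16.70°;  2α = 33.40°
n_0 = (-0.9804, -0.1971)
n_1 = (-0.3749, -0.9271)
n_2 = (+0.9979, +0.0644)
n_3 = (+0.7229, +0.6909)
n_4 = (+0.5010, +0.8654)
n_5 = (+0.2584, +0.9660)
n_6 = (-0.3328, +0.9430)
  (0,1): δ = 123.39°  ·
  (0,2): δ = 7.68°  ✓
  (0,3): δ = 32.33°  ✓
  (0,4): δ = 48.56°  ·
  (0,5): δ = 63.65°  ·
  (0,6): δ = 98.07°  ·
  (1,2): δ = 64.29°  ·
  (1,3): δ = 24.28°  ✓
  (1,4): δ = 8.05°  ✓
  (1,5): δ = 7.04°  ✓
  (1,6): δ = 41.46°  ·
  (2,3): δ = 139.99°  ·
  (2,4): δ = 123.76°  ·
  (2,5): δ = 108.67°  ·
  (2,6): δ = 74.25°  ·
  (3,4): δ = 163.77°  ·
  (3,5): δ = 148.68°  ·
  (3,6): δ = 114.26°  ·
  (4,5): δ = 164.91°  ·
  (4,6): δ = 130.49°  ·
  (5,6): δ = 145.58°  ·
antipodal pairs: 5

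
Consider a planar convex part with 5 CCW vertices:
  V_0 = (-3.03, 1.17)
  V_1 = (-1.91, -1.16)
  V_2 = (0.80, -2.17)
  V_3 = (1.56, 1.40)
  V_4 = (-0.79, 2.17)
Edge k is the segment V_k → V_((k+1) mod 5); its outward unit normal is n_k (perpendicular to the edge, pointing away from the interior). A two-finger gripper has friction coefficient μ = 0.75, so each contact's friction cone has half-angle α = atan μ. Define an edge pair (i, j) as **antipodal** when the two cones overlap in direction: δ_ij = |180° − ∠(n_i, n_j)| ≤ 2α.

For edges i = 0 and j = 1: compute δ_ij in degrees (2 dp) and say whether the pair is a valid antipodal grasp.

α = atan 0.75 = 36.87°;  2α = 73.74°
edge 0: e_0 = (+1.12, -2.33);  n_0 = (-0.9013, -0.4332)
edge 1: e_1 = (+2.71, -1.01);  n_1 = (-0.3492, -0.9370)
∠(n_0, n_1) = 43.89°
δ = |180° − 43.89°| = 136.11°
136.11° > 2α = 73.74°  →  invalid

δ = 136.11°, invalid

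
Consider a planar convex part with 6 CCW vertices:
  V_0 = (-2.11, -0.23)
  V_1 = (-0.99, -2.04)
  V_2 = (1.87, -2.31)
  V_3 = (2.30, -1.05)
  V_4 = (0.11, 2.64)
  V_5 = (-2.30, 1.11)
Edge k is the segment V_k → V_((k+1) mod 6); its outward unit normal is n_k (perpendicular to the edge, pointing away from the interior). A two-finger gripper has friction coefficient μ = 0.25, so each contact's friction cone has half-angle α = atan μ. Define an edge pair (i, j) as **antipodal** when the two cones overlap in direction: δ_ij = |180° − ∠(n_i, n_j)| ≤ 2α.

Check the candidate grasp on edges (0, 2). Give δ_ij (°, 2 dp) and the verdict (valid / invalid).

δ = 50.59°, invalid

α = atan 0.25 = 14.04°;  2α = 28.07°
edge 0: e_0 = (+1.12, -1.81);  n_0 = (-0.8504, -0.5262)
edge 2: e_2 = (+0.43, +1.26);  n_2 = (+0.9464, -0.3230)
∠(n_0, n_2) = 129.41°
δ = |180° − 129.41°| = 50.59°
50.59° > 2α = 28.07°  →  invalid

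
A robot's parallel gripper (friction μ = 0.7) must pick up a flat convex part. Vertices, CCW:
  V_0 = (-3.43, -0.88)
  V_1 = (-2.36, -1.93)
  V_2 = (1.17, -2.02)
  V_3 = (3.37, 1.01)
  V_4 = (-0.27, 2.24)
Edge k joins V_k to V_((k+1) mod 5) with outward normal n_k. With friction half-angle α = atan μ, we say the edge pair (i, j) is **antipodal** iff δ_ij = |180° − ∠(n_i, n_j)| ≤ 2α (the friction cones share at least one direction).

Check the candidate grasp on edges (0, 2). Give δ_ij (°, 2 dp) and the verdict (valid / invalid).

δ = 81.52°, invalid

α = atan 0.7 = 34.99°;  2α = 69.98°
edge 0: e_0 = (+1.07, -1.05);  n_0 = (-0.7004, -0.7137)
edge 2: e_2 = (+2.20, +3.03);  n_2 = (+0.8092, -0.5875)
∠(n_0, n_2) = 98.48°
δ = |180° − 98.48°| = 81.52°
81.52° > 2α = 69.98°  →  invalid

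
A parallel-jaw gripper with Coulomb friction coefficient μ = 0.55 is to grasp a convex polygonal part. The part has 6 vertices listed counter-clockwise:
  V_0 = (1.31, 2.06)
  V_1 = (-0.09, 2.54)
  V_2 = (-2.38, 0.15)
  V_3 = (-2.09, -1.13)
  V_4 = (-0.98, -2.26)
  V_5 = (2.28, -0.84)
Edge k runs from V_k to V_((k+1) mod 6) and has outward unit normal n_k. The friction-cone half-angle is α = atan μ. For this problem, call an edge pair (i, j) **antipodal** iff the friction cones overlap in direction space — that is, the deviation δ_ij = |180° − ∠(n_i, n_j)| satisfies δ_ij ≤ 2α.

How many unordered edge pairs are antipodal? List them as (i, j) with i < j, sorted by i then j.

count = 5; pairs: (0,3), (0,4), (1,4), (2,5), (3,5)

α = atan 0.55 = 28.81°;  2α = 57.62°
n_0 = (+0.3243, +0.9459)
n_1 = (-0.7221, +0.6918)
n_2 = (-0.9753, -0.2210)
n_3 = (-0.7134, -0.7008)
n_4 = (+0.3993, -0.9168)
n_5 = (+0.9484, +0.3172)
  (0,1): δ = 114.85°  ·
  (0,2): δ = 58.31°  ·
  (0,3): δ = 26.59°  ✓
  (0,4): δ = 42.46°  ✓
  (0,5): δ = 127.42°  ·
  (1,2): δ = 123.46°  ·
  (1,3): δ = 91.74°  ·
  (1,4): δ = 22.69°  ✓
  (1,5): δ = 62.27°  ·
  (2,3): δ = 148.28°  ·
  (2,4): δ = 79.23°  ·
  (2,5): δ = 5.73°  ✓
  (3,4): δ = 110.95°  ·
  (3,5): δ = 25.99°  ✓
  (4,5): δ = 95.04°  ·
antipodal pairs: 5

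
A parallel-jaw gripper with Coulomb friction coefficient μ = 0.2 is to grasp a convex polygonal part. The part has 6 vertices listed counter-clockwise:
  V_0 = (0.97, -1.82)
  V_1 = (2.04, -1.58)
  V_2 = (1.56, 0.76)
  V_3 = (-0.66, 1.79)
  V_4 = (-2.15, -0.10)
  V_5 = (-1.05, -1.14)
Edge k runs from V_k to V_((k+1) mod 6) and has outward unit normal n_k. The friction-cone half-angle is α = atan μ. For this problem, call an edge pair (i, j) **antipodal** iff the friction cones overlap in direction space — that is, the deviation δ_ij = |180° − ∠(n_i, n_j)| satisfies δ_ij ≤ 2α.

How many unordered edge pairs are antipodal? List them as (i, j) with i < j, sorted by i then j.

count = 2; pairs: (2,4), (2,5)

α = atan 0.2 = 11.31°;  2α = 22.62°
n_0 = (+0.2189, -0.9758)
n_1 = (+0.9796, +0.2009)
n_2 = (+0.4209, +0.9071)
n_3 = (-0.7853, +0.6191)
n_4 = (-0.6870, -0.7266)
n_5 = (-0.3190, -0.9477)
  (0,1): δ = 91.05°  ·
  (0,2): δ = 37.53°  ·
  (0,3): δ = 39.11°  ·
  (0,4): δ = 123.96°  ·
  (0,5): δ = 148.75°  ·
  (1,2): δ = 126.48°  ·
  (1,3): δ = 49.84°  ·
  (1,4): δ = 35.01°  ·
  (1,5): δ = 59.80°  ·
  (2,3): δ = 103.36°  ·
  (2,4): δ = 18.50°  ✓
  (2,5): δ = 6.28°  ✓
  (3,4): δ = 95.14°  ·
  (3,5): δ = 70.35°  ·
  (4,5): δ = 155.21°  ·
antipodal pairs: 2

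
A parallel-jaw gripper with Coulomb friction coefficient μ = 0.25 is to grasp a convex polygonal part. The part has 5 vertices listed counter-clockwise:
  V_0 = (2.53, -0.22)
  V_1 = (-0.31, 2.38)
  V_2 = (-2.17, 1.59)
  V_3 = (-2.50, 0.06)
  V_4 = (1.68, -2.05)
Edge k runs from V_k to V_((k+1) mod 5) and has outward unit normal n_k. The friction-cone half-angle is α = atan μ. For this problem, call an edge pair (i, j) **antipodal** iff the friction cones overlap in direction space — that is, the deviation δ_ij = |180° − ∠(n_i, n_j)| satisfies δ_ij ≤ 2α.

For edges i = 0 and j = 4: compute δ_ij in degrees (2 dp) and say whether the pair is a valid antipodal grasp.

α = atan 0.25 = 14.04°;  2α = 28.07°
edge 0: e_0 = (-2.84, +2.60);  n_0 = (+0.6753, +0.7376)
edge 4: e_4 = (+0.85, +1.83);  n_4 = (+0.9069, -0.4213)
∠(n_0, n_4) = 72.44°
δ = |180° − 72.44°| = 107.56°
107.56° > 2α = 28.07°  →  invalid

δ = 107.56°, invalid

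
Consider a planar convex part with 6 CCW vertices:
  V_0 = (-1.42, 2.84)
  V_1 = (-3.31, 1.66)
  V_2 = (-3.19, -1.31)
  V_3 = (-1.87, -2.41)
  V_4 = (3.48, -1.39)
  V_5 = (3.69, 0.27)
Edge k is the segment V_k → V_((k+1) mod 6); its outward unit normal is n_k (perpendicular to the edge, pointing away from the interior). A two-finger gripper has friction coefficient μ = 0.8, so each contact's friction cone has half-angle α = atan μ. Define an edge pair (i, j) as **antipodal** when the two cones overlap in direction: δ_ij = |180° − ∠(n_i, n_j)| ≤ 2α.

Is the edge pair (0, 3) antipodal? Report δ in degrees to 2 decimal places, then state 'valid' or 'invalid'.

δ = 21.18°, valid

α = atan 0.8 = 38.66°;  2α = 77.32°
edge 0: e_0 = (-1.89, -1.18);  n_0 = (-0.5296, +0.8483)
edge 3: e_3 = (+5.35, +1.02);  n_3 = (+0.1873, -0.9823)
∠(n_0, n_3) = 158.82°
δ = |180° − 158.82°| = 21.18°
21.18° ≤ 2α = 77.32°  →  valid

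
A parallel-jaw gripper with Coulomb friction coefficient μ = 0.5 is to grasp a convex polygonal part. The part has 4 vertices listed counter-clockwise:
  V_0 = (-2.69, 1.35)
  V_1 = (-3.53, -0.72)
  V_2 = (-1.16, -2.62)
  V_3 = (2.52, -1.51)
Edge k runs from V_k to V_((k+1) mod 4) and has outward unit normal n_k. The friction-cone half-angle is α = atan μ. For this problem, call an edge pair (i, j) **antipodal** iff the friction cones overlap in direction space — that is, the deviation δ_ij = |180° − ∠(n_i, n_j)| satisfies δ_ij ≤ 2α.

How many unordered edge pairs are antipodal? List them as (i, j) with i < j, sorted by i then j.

count = 3; pairs: (0,2), (1,3), (2,3)

α = atan 0.5 = 26.57°;  2α = 53.13°
n_0 = (-0.9266, +0.3760)
n_1 = (-0.6255, -0.7802)
n_2 = (+0.2888, -0.9574)
n_3 = (+0.4812, +0.8766)
  (0,1): δ = 106.63°  ·
  (0,2): δ = 51.13°  ✓
  (0,3): δ = 83.32°  ·
  (1,2): δ = 124.50°  ·
  (1,3): δ = 9.95°  ✓
  (2,3): δ = 45.55°  ✓
antipodal pairs: 3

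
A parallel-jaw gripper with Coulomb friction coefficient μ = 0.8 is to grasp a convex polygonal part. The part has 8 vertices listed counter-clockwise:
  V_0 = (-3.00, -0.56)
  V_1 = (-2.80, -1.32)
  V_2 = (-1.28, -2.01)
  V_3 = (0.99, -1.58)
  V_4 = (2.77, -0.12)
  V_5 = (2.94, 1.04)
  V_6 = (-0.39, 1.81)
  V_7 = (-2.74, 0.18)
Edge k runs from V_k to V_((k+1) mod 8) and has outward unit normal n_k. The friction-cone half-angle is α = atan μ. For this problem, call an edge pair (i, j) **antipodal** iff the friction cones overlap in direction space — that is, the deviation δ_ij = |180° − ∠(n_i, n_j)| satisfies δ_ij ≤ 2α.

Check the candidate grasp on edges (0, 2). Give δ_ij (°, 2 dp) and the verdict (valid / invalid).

α = atan 0.8 = 38.66°;  2α = 77.32°
edge 0: e_0 = (+0.20, -0.76);  n_0 = (-0.9671, -0.2545)
edge 2: e_2 = (+2.27, +0.43);  n_2 = (+0.1861, -0.9825)
∠(n_0, n_2) = 85.98°
δ = |180° − 85.98°| = 94.02°
94.02° > 2α = 77.32°  →  invalid

δ = 94.02°, invalid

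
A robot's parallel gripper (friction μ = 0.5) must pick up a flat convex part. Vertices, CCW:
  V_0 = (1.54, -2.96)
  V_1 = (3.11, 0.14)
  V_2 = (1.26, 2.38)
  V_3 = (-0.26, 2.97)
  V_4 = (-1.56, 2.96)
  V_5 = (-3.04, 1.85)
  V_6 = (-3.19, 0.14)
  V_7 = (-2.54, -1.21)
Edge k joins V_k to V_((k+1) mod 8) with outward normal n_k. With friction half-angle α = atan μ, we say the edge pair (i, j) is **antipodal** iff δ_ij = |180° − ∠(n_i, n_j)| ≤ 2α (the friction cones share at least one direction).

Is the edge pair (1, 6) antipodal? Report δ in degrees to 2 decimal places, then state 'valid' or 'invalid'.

α = atan 0.5 = 26.57°;  2α = 53.13°
edge 1: e_1 = (-1.85, +2.24);  n_1 = (+0.7710, +0.6368)
edge 6: e_6 = (+0.65, -1.35);  n_6 = (-0.9010, -0.4338)
∠(n_1, n_6) = 166.16°
δ = |180° − 166.16°| = 13.84°
13.84° ≤ 2α = 53.13°  →  valid

δ = 13.84°, valid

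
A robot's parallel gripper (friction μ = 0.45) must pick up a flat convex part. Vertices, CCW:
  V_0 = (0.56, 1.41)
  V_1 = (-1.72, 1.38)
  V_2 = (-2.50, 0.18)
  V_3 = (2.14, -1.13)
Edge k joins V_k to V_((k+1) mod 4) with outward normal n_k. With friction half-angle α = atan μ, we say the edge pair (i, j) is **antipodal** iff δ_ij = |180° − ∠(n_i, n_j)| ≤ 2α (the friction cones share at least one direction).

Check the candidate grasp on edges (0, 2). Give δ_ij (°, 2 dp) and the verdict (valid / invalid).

δ = 16.52°, valid

α = atan 0.45 = 24.23°;  2α = 48.46°
edge 0: e_0 = (-2.28, -0.03);  n_0 = (-0.0132, +0.9999)
edge 2: e_2 = (+4.64, -1.31);  n_2 = (-0.2717, -0.9624)
∠(n_0, n_2) = 163.48°
δ = |180° − 163.48°| = 16.52°
16.52° ≤ 2α = 48.46°  →  valid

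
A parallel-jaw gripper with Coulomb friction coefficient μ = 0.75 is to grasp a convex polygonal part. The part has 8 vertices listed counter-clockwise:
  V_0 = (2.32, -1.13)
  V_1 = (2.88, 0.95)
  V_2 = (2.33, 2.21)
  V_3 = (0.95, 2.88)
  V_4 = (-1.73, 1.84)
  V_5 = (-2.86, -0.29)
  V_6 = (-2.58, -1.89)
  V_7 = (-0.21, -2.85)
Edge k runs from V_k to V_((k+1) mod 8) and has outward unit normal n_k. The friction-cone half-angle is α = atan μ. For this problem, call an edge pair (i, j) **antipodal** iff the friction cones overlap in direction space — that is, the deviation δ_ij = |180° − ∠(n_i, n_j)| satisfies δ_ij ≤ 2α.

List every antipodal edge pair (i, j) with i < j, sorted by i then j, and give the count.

count = 13; pairs: (0,3), (0,4), (0,5), (1,4), (1,5), (1,6), (2,5), (2,6), (2,7), (3,6), (3,7), (4,7), (5,7)

α = atan 0.75 = 36.87°;  2α = 73.74°
n_0 = (+0.9656, -0.2600)
n_1 = (+0.9165, +0.4001)
n_2 = (+0.4368, +0.8996)
n_3 = (-0.3618, +0.9323)
n_4 = (-0.8834, +0.4686)
n_5 = (-0.9850, -0.1724)
n_6 = (-0.3754, -0.9268)
n_7 = (+0.5622, -0.8270)
  (0,1): δ = 141.35°  ·
  (0,2): δ = 100.83°  ·
  (0,3): δ = 53.72°  ✓
  (0,4): δ = 12.88°  ✓
  (0,5): δ = 24.99°  ✓
  (0,6): δ = 83.02°  ·
  (0,7): δ = 139.28°  ·
  (1,2): δ = 139.48°  ·
  (1,3): δ = 92.37°  ·
  (1,4): δ = 51.53°  ✓
  (1,5): δ = 13.66°  ✓
  (1,6): δ = 44.37°  ✓
  (1,7): δ = 100.63°  ·
  (2,3): δ = 132.89°  ·
  (2,4): δ = 92.05°  ·
  (2,5): δ = 54.18°  ✓
  (2,6): δ = 3.85°  ✓
  (2,7): δ = 60.11°  ✓
  (3,4): δ = 139.16°  ·
  (3,5): δ = 101.28°  ·
  (3,6): δ = 43.26°  ✓
  (3,7): δ = 13.00°  ✓
  (4,5): δ = 142.13°  ·
  (4,6): δ = 84.10°  ·
  (4,7): δ = 27.84°  ✓
  (5,6): δ = 121.98°  ·
  (5,7): δ = 65.72°  ✓
  (6,7): δ = 123.74°  ·
antipodal pairs: 13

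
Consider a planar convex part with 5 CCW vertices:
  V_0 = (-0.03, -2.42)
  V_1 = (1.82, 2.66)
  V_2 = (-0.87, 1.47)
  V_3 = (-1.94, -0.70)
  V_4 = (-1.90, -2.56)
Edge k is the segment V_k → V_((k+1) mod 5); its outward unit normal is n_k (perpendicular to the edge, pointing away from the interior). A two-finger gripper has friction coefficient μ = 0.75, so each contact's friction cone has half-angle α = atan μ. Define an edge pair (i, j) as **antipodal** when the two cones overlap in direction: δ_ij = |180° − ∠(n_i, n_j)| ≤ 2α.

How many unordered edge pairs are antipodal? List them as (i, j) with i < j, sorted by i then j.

count = 5; pairs: (0,1), (0,2), (0,3), (1,4), (2,4)

α = atan 0.75 = 36.87°;  2α = 73.74°
n_0 = (+0.9396, -0.3422)
n_1 = (-0.4046, +0.9145)
n_2 = (-0.8969, +0.4422)
n_3 = (-0.9998, -0.0215)
n_4 = (+0.0747, -0.9972)
  (0,1): δ = 46.13°  ✓
  (0,2): δ = 6.24°  ✓
  (0,3): δ = 21.24°  ✓
  (0,4): δ = 114.29°  ·
  (1,2): δ = 140.11°  ·
  (1,3): δ = 112.63°  ·
  (1,4): δ = 19.58°  ✓
  (2,3): δ = 152.52°  ·
  (2,4): δ = 59.47°  ✓
  (3,4): δ = 86.95°  ·
antipodal pairs: 5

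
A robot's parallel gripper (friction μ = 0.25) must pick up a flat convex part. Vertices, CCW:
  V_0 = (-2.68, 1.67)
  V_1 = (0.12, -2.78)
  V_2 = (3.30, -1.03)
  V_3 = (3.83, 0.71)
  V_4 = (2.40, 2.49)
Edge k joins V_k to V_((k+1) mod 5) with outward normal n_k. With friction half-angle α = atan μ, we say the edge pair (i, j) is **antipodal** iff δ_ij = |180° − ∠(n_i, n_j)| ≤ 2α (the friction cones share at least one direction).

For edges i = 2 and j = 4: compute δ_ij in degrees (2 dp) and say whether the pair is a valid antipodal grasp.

δ = 63.89°, invalid

α = atan 0.25 = 14.04°;  2α = 28.07°
edge 2: e_2 = (+0.53, +1.74);  n_2 = (+0.9566, -0.2914)
edge 4: e_4 = (-5.08, -0.82);  n_4 = (-0.1594, +0.9872)
∠(n_2, n_4) = 116.11°
δ = |180° − 116.11°| = 63.89°
63.89° > 2α = 28.07°  →  invalid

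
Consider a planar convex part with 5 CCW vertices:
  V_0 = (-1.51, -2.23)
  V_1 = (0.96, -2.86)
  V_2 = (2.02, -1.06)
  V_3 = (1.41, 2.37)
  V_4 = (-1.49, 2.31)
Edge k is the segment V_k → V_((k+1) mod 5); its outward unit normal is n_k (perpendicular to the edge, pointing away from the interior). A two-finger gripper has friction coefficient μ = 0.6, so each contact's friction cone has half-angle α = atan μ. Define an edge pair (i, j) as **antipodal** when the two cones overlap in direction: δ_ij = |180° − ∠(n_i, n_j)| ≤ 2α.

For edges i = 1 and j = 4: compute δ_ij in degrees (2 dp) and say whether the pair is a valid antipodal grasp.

δ = 30.24°, valid

α = atan 0.6 = 30.96°;  2α = 61.93°
edge 1: e_1 = (+1.06, +1.80);  n_1 = (+0.8617, -0.5074)
edge 4: e_4 = (-0.02, -4.54);  n_4 = (-1.0000, +0.0044)
∠(n_1, n_4) = 149.76°
δ = |180° − 149.76°| = 30.24°
30.24° ≤ 2α = 61.93°  →  valid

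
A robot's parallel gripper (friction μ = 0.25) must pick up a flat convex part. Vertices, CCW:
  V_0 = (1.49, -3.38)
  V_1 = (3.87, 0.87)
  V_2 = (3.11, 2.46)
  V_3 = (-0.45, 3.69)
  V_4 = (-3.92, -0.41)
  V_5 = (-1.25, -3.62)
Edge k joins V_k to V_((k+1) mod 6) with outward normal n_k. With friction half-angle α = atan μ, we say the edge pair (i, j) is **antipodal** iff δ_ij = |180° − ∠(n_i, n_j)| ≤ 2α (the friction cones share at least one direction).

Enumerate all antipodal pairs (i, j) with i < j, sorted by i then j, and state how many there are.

α = atan 0.25 = 14.04°;  2α = 28.07°
n_0 = (+0.8725, -0.4886)
n_1 = (+0.9022, +0.4313)
n_2 = (+0.3266, +0.9452)
n_3 = (-0.7633, +0.6460)
n_4 = (-0.7688, -0.6395)
n_5 = (+0.0873, -0.9962)
  (0,1): δ = 125.20°  ·
  (0,2): δ = 79.81°  ·
  (0,3): δ = 10.99°  ✓
  (0,4): δ = 69.00°  ·
  (0,5): δ = 124.25°  ·
  (1,2): δ = 134.61°  ·
  (1,3): δ = 65.79°  ·
  (1,4): δ = 14.21°  ✓
  (1,5): δ = 69.46°  ·
  (2,3): δ = 111.18°  ·
  (2,4): δ = 31.19°  ·
  (2,5): δ = 24.07°  ✓
  (3,4): δ = 100.00°  ·
  (3,5): δ = 44.75°  ·
  (4,5): δ = 124.75°  ·
antipodal pairs: 3

count = 3; pairs: (0,3), (1,4), (2,5)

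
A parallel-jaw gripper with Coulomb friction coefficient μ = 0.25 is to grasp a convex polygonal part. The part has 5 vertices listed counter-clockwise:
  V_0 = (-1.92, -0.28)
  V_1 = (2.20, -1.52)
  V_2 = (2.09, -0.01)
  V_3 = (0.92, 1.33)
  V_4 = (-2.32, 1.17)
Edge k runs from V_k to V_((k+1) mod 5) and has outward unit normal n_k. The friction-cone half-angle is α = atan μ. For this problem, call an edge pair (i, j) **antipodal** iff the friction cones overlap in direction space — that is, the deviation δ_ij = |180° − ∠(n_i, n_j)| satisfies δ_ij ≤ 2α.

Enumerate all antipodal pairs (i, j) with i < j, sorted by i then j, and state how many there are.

α = atan 0.25 = 14.04°;  2α = 28.07°
n_0 = (-0.2882, -0.9576)
n_1 = (+0.9974, +0.0727)
n_2 = (+0.7533, +0.6577)
n_3 = (-0.0493, +0.9988)
n_4 = (-0.9640, -0.2659)
  (0,1): δ = 69.08°  ·
  (0,2): δ = 32.12°  ·
  (0,3): δ = 19.58°  ✓
  (0,4): δ = 122.17°  ·
  (1,2): δ = 143.04°  ·
  (1,3): δ = 91.34°  ·
  (1,4): δ = 11.26°  ✓
  (2,3): δ = 128.30°  ·
  (2,4): δ = 25.70°  ✓
  (3,4): δ = 77.40°  ·
antipodal pairs: 3

count = 3; pairs: (0,3), (1,4), (2,4)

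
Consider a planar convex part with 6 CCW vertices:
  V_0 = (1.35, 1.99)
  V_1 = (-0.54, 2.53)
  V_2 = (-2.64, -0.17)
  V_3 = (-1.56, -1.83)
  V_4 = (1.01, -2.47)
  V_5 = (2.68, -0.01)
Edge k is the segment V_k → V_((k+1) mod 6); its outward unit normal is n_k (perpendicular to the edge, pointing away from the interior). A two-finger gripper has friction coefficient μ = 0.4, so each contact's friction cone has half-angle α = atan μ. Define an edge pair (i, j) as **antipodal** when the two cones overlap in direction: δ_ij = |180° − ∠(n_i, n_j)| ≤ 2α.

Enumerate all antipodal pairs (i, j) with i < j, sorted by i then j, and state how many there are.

α = atan 0.4 = 21.80°;  2α = 43.60°
n_0 = (+0.2747, +0.9615)
n_1 = (-0.7894, +0.6139)
n_2 = (-0.8382, -0.5453)
n_3 = (-0.2416, -0.9704)
n_4 = (+0.8274, -0.5617)
n_5 = (+0.8327, +0.5537)
  (0,1): δ = 111.93°  ·
  (0,2): δ = 41.01°  ✓
  (0,3): δ = 1.96°  ✓
  (0,4): δ = 71.77°  ·
  (0,5): δ = 139.57°  ·
  (1,2): δ = 109.08°  ·
  (1,3): δ = 66.11°  ·
  (1,4): δ = 3.70°  ✓
  (1,5): δ = 71.50°  ·
  (2,3): δ = 137.03°  ·
  (2,4): δ = 67.22°  ·
  (2,5): δ = 0.58°  ✓
  (3,4): δ = 110.19°  ·
  (3,5): δ = 42.39°  ✓
  (4,5): δ = 112.21°  ·
antipodal pairs: 5

count = 5; pairs: (0,2), (0,3), (1,4), (2,5), (3,5)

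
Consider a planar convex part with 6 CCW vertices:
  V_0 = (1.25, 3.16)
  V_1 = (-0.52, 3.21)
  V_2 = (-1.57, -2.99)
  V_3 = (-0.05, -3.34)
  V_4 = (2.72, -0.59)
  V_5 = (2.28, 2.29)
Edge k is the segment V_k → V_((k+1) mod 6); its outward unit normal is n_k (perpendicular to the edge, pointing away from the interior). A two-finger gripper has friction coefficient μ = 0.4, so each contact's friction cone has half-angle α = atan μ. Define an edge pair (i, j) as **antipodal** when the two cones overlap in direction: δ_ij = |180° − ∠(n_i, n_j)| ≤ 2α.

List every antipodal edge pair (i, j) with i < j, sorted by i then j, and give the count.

α = atan 0.4 = 21.80°;  2α = 43.60°
n_0 = (+0.0282, +0.9996)
n_1 = (-0.9860, +0.1670)
n_2 = (-0.2244, -0.9745)
n_3 = (+0.7045, -0.7097)
n_4 = (+0.9885, +0.1510)
n_5 = (+0.6453, +0.7639)
  (0,1): δ = 97.99°  ·
  (0,2): δ = 11.35°  ✓
  (0,3): δ = 46.41°  ·
  (0,4): δ = 100.30°  ·
  (0,5): δ = 141.43°  ·
  (1,2): δ = 93.35°  ·
  (1,3): δ = 35.60°  ✓
  (1,4): δ = 18.30°  ✓
  (1,5): δ = 59.43°  ·
  (2,3): δ = 122.24°  ·
  (2,4): δ = 68.35°  ·
  (2,5): δ = 27.22°  ✓
  (3,4): δ = 126.11°  ·
  (3,5): δ = 84.98°  ·
  (4,5): δ = 138.87°  ·
antipodal pairs: 4

count = 4; pairs: (0,2), (1,3), (1,4), (2,5)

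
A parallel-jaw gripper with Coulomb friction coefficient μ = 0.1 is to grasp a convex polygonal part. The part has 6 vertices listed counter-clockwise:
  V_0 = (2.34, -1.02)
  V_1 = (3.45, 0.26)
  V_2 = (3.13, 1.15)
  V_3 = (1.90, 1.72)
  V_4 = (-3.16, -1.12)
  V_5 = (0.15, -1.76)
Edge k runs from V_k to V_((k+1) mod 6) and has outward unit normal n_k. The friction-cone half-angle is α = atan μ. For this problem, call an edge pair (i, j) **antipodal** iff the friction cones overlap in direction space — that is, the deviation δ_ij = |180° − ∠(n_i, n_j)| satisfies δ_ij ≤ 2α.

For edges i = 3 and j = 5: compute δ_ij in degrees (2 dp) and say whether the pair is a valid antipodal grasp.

δ = 10.63°, valid

α = atan 0.1 = 5.71°;  2α = 11.42°
edge 3: e_3 = (-5.06, -2.84);  n_3 = (-0.4894, +0.8720)
edge 5: e_5 = (+2.19, +0.74);  n_5 = (+0.3201, -0.9474)
∠(n_3, n_5) = 169.37°
δ = |180° − 169.37°| = 10.63°
10.63° ≤ 2α = 11.42°  →  valid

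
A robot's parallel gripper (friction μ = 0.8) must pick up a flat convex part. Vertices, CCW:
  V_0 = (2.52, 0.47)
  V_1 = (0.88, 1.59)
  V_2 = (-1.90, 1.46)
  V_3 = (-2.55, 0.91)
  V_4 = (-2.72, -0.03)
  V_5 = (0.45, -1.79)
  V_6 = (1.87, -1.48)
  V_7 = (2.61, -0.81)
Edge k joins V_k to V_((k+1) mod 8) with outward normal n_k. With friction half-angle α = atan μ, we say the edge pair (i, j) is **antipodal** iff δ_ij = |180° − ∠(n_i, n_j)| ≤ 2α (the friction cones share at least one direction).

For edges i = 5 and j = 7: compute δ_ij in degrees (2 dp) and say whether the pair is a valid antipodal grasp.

α = atan 0.8 = 38.66°;  2α = 77.32°
edge 5: e_5 = (+1.42, +0.31);  n_5 = (+0.2133, -0.9770)
edge 7: e_7 = (-0.09, +1.28);  n_7 = (+0.9975, +0.0701)
∠(n_5, n_7) = 81.71°
δ = |180° − 81.71°| = 98.29°
98.29° > 2α = 77.32°  →  invalid

δ = 98.29°, invalid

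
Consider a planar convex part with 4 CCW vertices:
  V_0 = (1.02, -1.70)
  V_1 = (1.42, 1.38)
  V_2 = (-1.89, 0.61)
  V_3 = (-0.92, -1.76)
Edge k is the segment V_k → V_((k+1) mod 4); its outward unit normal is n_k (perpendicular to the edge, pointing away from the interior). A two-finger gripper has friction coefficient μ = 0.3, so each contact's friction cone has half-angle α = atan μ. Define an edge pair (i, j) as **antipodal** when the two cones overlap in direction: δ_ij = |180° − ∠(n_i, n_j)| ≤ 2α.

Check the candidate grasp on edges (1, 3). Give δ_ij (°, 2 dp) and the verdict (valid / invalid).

δ = 11.32°, valid

α = atan 0.3 = 16.70°;  2α = 33.40°
edge 1: e_1 = (-3.31, -0.77);  n_1 = (-0.2266, +0.9740)
edge 3: e_3 = (+1.94, +0.06);  n_3 = (+0.0309, -0.9995)
∠(n_1, n_3) = 168.68°
δ = |180° − 168.68°| = 11.32°
11.32° ≤ 2α = 33.40°  →  valid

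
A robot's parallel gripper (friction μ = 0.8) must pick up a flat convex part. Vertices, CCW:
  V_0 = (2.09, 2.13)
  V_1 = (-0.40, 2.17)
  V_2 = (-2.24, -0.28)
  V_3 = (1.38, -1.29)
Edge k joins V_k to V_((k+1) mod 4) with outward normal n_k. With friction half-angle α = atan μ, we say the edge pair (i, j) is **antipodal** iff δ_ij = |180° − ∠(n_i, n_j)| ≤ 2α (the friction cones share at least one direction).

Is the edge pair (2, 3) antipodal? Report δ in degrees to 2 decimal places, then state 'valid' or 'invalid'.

α = atan 0.8 = 38.66°;  2α = 77.32°
edge 2: e_2 = (+3.62, -1.01);  n_2 = (-0.2687, -0.9632)
edge 3: e_3 = (+0.71, +3.42);  n_3 = (+0.9791, -0.2033)
∠(n_2, n_3) = 93.86°
δ = |180° − 93.86°| = 86.14°
86.14° > 2α = 77.32°  →  invalid

δ = 86.14°, invalid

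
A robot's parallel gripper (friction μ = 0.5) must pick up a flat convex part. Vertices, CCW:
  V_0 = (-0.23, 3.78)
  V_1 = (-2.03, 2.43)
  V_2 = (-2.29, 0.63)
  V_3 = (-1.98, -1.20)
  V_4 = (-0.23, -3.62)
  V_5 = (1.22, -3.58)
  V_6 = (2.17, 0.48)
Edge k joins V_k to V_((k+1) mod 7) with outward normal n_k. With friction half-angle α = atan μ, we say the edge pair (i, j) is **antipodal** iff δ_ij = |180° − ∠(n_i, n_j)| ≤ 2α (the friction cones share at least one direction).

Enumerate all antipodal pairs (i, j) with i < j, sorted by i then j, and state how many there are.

α = atan 0.5 = 26.57°;  2α = 53.13°
n_0 = (-0.6000, +0.8000)
n_1 = (-0.9897, +0.1430)
n_2 = (-0.9860, -0.1670)
n_3 = (-0.8103, -0.5860)
n_4 = (+0.0276, -0.9996)
n_5 = (+0.9737, -0.2278)
n_6 = (+0.8087, +0.5882)
  (0,1): δ = 135.09°  ·
  (0,2): δ = 117.26°  ·
  (0,3): δ = 91.00°  ·
  (0,4): δ = 35.29°  ✓
  (0,5): δ = 39.96°  ✓
  (0,6): δ = 89.16°  ·
  (1,2): δ = 162.17°  ·
  (1,3): δ = 135.91°  ·
  (1,4): δ = 80.20°  ·
  (1,5): δ = 4.95°  ✓
  (1,6): δ = 44.25°  ✓
  (2,3): δ = 153.74°  ·
  (2,4): δ = 98.03°  ·
  (2,5): δ = 22.78°  ✓
  (2,6): δ = 26.41°  ✓
  (3,4): δ = 124.29°  ·
  (3,5): δ = 49.04°  ✓
  (3,6): δ = 0.16°  ✓
  (4,5): δ = 104.75°  ·
  (4,6): δ = 55.55°  ·
  (5,6): δ = 130.80°  ·
antipodal pairs: 8

count = 8; pairs: (0,4), (0,5), (1,5), (1,6), (2,5), (2,6), (3,5), (3,6)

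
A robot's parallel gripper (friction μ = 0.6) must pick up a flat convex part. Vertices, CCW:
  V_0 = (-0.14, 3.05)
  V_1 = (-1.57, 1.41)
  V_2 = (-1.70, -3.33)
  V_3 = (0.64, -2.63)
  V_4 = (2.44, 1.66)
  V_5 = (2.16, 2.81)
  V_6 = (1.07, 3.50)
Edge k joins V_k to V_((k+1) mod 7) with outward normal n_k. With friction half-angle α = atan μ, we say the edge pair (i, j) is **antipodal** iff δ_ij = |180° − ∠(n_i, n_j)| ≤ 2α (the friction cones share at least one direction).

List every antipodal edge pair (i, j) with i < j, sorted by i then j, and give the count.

count = 9; pairs: (0,2), (0,3), (0,4), (1,3), (1,4), (1,5), (2,5), (2,6), (3,6)

α = atan 0.6 = 30.96°;  2α = 61.93°
n_0 = (-0.7537, +0.6572)
n_1 = (-0.9996, +0.0274)
n_2 = (+0.2866, -0.9581)
n_3 = (+0.9221, -0.3869)
n_4 = (+0.9716, +0.2366)
n_5 = (+0.5349, +0.8449)
n_6 = (-0.3486, +0.9373)
  (0,1): δ = 140.48°  ·
  (0,2): δ = 32.26°  ✓
  (0,3): δ = 18.32°  ✓
  (0,4): δ = 54.77°  ✓
  (0,5): δ = 98.75°  ·
  (0,6): δ = 151.49°  ·
  (1,2): δ = 71.77°  ·
  (1,3): δ = 21.19°  ✓
  (1,4): δ = 15.26°  ✓
  (1,5): δ = 59.24°  ✓
  (1,6): δ = 111.97°  ·
  (2,3): δ = 129.42°  ·
  (2,4): δ = 92.97°  ·
  (2,5): δ = 48.99°  ✓
  (2,6): δ = 3.75°  ✓
  (3,4): δ = 143.55°  ·
  (3,5): δ = 99.57°  ·
  (3,6): δ = 46.84°  ✓
  (4,5): δ = 136.02°  ·
  (4,6): δ = 83.28°  ·
  (5,6): δ = 127.26°  ·
antipodal pairs: 9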